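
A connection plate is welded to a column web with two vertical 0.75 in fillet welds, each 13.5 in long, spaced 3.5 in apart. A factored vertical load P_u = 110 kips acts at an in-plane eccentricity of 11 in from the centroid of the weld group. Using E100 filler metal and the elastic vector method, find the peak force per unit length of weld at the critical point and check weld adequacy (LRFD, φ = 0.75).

f_max ≈ 18.6 kip/in; adequate

E100XX → F_EXX = 100 ksi.
Total weld length L_w = 27 in. Treat welds as unit-width lines.
Polar moment about centroid: J = 2[d³/12 + d(b/2)²] = 2[13.5³/12 + 13.5×1.75²] = 492.8 in³.
Direct shear f_v = P/L_w = 110 / 27 = 4.074 kip/in (vertical).
Torsion M = P·e = 110 × 11 = 1210 kip·in.
Critical point at (x, y) = (1.75, 6.75) from centroid. f_tx = M·y/J = 16.58 kip/in; f_ty = M·x/J = 4.297 kip/in.
Resultant f_max = √[f_tx² + (f_v + f_ty)²] = √[16.58² + (4.074 + 4.297)²] = 18.57 kip/in.
Capacity per unit length: φr_n = 0.75 × 0.6 × 100 × (0.707 × 0.75) = 23.86 kip/in.
18.57 ≤ 23.86 → adequate.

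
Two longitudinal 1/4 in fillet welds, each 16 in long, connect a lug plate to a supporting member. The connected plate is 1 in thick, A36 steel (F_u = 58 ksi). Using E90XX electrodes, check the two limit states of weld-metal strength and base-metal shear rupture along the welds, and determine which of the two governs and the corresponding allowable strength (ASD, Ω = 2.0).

R_n/Ω ≈ 153 kips (weld metal governs)

E90XX → F_EXX = 90 ksi.
t_e = 0.707 × 0.25 = 0.1767 in; L = 32 in.
Weld metal: R_n/Ω = (1/2.0) × 0.6 × 90 × 0.1767 × 32 = 152.7 kips.
Base metal (shear rupture): R_n/Ω = (1/2.0) × 0.6 × 58 × 1 × 32 = 556.8 kips.
Governing: weld metal.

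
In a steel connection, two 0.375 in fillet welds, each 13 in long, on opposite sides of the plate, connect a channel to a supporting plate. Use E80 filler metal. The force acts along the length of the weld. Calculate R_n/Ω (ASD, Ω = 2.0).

R_n/Ω ≈ 165 kip

E80XX → F_EXX = 80 ksi.
Effective throat t_e = 0.707 × 0.375 = 0.2651 in.
Total length L = 26 in; A_we = 0.2651 × 26 = 6.893 in².
F_nw = 0.6 F_EXX = 0.6 × 80 = 48 ksi.
R_n = 48 × 6.893 = 330.9 kip; R_n/Ω = 330.9/2.0 = 165.4 kip.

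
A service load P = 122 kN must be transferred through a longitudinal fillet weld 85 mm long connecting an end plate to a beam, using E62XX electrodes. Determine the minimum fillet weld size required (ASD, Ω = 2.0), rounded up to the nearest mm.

w = 11 mm

E62XX → F_EXX = 620 MPa.
Total weld length L = 85 mm.
Required throat t_e = P × Ω / (0.6 F_EXX × L) = 122 × 2.0 / (0.6 × 620 × 85 × 10⁻³) = 7.717 mm.
Required leg w = t_e / 0.707 = 10.91 mm → use 11 mm.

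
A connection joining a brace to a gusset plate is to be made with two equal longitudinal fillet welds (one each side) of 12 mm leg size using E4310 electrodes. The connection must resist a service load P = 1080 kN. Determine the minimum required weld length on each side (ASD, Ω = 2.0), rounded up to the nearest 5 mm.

E43XX → F_EXX = 430 MPa.
Throat t_e = 0.707 × 12 = 8.484 mm.
r_n/Ω = (0.6 × 430 × 8.484) / 2.0 = 1094 N/mm = 1.094 kN/mm.
L_req = P / (r_n/Ω) = 1080 / 1.094 = 986.8 mm total.
Per side: 986.8 / 2 = 493.4 mm.
Round up → use L = 495 mm on each side.

L = 495 mm on each side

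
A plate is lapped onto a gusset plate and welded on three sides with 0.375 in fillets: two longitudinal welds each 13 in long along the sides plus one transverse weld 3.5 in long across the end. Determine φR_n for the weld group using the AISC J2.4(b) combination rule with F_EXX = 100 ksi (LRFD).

t_e = 0.707 × 0.375 = 0.2651 in.
R_nwl = 0.6 × 100 × 0.2651 × 26 = 413.6 kips (longitudinal, 2 welds).
R_nwt = 0.6 × 100 × 0.2651 × 3.5 = 55.68 kips (transverse, base value).
(i) R_nwl + R_nwt = 469.3 kips; (ii) 0.85 R_nwl + 1.5 R_nwt = 435.1 kips.
R_n = max = 469.3 kips [governs: (i)]; φR_n = 352 kips.

φR_n ≈ 352 kips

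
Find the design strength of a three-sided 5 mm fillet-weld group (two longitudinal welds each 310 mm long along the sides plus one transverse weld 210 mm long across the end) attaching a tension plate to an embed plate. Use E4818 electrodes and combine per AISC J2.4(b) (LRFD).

φR_n ≈ 643 kN

E48XX → F_EXX = 480 MPa.
t_e = 0.707 × 5 = 3.535 mm.
R_nwl = 0.6 × 480 × 3.535 × 620 × 10⁻³ = 631.2 kN (longitudinal, 2 welds).
R_nwt = 0.6 × 480 × 3.535 × 210 × 10⁻³ = 213.8 kN (transverse, base value).
(i) R_nwl + R_nwt = 845 kN; (ii) 0.85 R_nwl + 1.5 R_nwt = 857.2 kN.
R_n = max = 857.2 kN [governs: (ii)]; φR_n = 642.9 kN.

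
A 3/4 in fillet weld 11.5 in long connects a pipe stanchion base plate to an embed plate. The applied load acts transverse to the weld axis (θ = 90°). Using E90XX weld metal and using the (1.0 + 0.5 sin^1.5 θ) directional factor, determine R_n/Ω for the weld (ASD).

E90XX → F_EXX = 90 ksi.
t_e = 0.707 × 0.75 = 0.5302 in; A_we = 0.5302 × 11.5 = 6.098 in².
Directional factor: 1.0 + 0.5 sin^1.5(90°) = 1.5.
F_nw = 0.6 × 90 × 1.5 = 81 ksi.
R_n/Ω = (81 × 6.098) / 2.0 = 247 kips.

R_n/Ω ≈ 247 kips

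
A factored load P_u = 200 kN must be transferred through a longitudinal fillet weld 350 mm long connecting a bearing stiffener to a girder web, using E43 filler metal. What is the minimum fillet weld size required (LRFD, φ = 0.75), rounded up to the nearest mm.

E43XX → F_EXX = 430 MPa.
Total weld length L = 350 mm.
Required throat t_e = P_u / (φ × 0.6 F_EXX × L) = 200 / (0.75 × 0.6 × 430 × 350 × 10⁻³) = 2.953 mm.
Required leg w = t_e / 0.707 = 4.177 mm → use 5 mm.

w = 5 mm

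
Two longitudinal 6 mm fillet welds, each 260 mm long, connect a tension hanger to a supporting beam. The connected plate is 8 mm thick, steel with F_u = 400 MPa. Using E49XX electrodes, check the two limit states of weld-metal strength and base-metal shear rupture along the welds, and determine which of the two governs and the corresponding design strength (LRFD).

E49XX → F_EXX = 490 MPa.
t_e = 0.707 × 6 = 4.242 mm; L = 520 mm.
Weld metal: φR_n = 0.75 × 0.6 × 490 × 4.242 × 520 × 10⁻³ = 486.4 kN.
Base metal (shear rupture): φR_n = 0.75 × 0.6 × 400 × 8 × 520 × 10⁻³ = 748.8 kN.
Governing: weld metal.

φR_n ≈ 486 kN (weld metal governs)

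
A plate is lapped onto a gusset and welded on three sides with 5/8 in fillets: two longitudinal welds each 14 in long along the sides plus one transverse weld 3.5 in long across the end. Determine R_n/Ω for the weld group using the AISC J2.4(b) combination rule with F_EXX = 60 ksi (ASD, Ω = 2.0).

R_n/Ω ≈ 251 kip

t_e = 0.707 × 0.625 = 0.4419 in.
R_nwl = 0.6 × 60 × 0.4419 × 28 = 445.4 kip (longitudinal, 2 welds).
R_nwt = 0.6 × 60 × 0.4419 × 3.5 = 55.68 kip (transverse, base value).
(i) R_nwl + R_nwt = 501.1 kip; (ii) 0.85 R_nwl + 1.5 R_nwt = 462.1 kip.
R_n = max = 501.1 kip [governs: (i)]; R_n/Ω = 250.5 kip.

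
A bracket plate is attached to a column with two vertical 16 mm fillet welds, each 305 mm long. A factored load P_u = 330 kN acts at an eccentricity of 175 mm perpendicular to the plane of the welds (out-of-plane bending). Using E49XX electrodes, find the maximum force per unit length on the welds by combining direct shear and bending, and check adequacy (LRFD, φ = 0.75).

E49XX → F_EXX = 490 MPa.
L_w = 2 × 305 = 610 mm; section modulus (unit throat) S = 2 × L²/6 = 31010 mm².
Direct shear f_v = P/L_w = 330×10³/610 = 541 N/mm.
Moment M = P × e = 330×10³ × 175 = 57750000 N·mm; bending f_b = M/S = 1862 N/mm.
f_max = √(f_v² + f_b²) = √(541² + 1862²) = 1939 N/mm.
φr_n = 0.75 × 0.6 × 490 × (0.707 × 16) = 2494 N/mm → adequate.

f_max ≈ 1940 N/mm; adequate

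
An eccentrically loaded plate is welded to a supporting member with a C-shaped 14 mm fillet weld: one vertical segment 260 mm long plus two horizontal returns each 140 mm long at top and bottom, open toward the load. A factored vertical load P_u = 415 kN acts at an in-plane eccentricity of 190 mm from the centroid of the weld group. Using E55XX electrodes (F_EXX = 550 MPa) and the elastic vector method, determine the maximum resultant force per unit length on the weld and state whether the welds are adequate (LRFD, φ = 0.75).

Total weld length L_w = 540 mm. Treat welds as unit-width lines.
Centroid: x̄ = 2×140×70 / 540 = 36.3 mm from the vertical weld.
Polar moment about centroid: J = I_x + I_y = [260³/12 + 2×140×130²] + [260×36.3² + 2(140³/12 + 140×33.7²)] = 7315000 mm³.
Direct shear f_v = P/L_w = 415×10³ / 540 = 768.5 N/mm (vertical).
Torsion M = P·e = 415×10³ × 190 = 78850000 N·mm.
Critical point at (x, y) = (103.7, 130) from centroid. f_tx = M·y/J = 1401 N/mm; f_ty = M·x/J = 1118 N/mm.
Resultant f_max = √[f_tx² + (f_v + f_ty)²] = √[1401² + (768.5 + 1118)²] = 2350 N/mm.
Capacity per unit length: φr_n = 0.75 × 0.6 × 550 × (0.707 × 14) = 2450 N/mm.
2350 ≤ 2450 → adequate.

f_max ≈ 2350 N/mm; adequate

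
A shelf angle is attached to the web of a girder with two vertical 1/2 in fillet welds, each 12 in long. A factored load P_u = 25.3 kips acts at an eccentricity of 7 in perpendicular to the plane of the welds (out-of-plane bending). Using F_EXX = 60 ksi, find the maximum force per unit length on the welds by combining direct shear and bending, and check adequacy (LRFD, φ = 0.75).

f_max ≈ 3.84 kip/in; adequate

L_w = 2 × 12 = 24 in; section modulus (unit throat) S = 2 × L²/6 = 48 in².
Direct shear f_v = P/L_w = 25.3/24 = 1.054 kip/in.
Moment M = P × e = 25.3 × 7 = 177.1 kip·in; bending f_b = M/S = 3.69 kip/in.
f_max = √(f_v² + f_b²) = √(1.054² + 3.69²) = 3.837 kip/in.
φr_n = 0.75 × 0.6 × 60 × (0.707 × 0.5) = 9.544 kip/in → adequate.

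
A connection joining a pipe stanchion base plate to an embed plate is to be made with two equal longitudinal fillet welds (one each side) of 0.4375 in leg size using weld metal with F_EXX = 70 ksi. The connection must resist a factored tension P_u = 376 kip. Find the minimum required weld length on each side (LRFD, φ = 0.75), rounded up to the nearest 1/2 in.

Throat t_e = 0.707 × 0.4375 = 0.3093 in.
φr_n = 0.75 × 0.6 × 70 × 0.3093 = 9.743 kip/in.
L_req = P_u / φr_n = 376 / 9.743 = 38.59 in total.
Per side: 38.59 / 2 = 19.3 in.
Round up → use L = 19.5 in on each side.

L = 19.5 in on each side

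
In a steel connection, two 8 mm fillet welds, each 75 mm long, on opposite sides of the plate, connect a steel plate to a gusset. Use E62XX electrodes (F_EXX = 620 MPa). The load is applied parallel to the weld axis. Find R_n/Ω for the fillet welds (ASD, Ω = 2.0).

Effective throat t_e = 0.707 × 8 = 5.656 mm.
Total length L = 150 mm; A_we = 5.656 × 150 = 848.4 mm².
F_nw = 0.6 F_EXX = 0.6 × 620 = 372 MPa.
R_n = 372 × 848.4 × 10⁻³ = 315.6 kN; R_n/Ω = 315.6/2.0 = 157.8 kN.

R_n/Ω ≈ 158 kN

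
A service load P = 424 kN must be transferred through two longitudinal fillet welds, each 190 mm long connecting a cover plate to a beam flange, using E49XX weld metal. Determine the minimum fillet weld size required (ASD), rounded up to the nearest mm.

E49XX → F_EXX = 490 MPa.
Total weld length L = 380 mm.
Required throat t_e = P × Ω / (0.6 F_EXX × L) = 424 × 2.0 / (0.6 × 490 × 380 × 10⁻³) = 7.59 mm.
Required leg w = t_e / 0.707 = 10.74 mm → use 11 mm.

w = 11 mm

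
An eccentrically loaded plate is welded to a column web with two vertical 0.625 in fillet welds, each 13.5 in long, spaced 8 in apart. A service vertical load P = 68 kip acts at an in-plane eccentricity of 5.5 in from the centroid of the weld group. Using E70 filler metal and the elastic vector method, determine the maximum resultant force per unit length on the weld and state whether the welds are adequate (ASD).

E70XX → F_EXX = 70 ksi.
Total weld length L_w = 27 in. Treat welds as unit-width lines.
Polar moment about centroid: J = 2[d³/12 + d(b/2)²] = 2[13.5³/12 + 13.5×4²] = 842.1 in³.
Direct shear f_v = P/L_w = 68 / 27 = 2.519 kip/in (vertical).
Torsion M = P·e = 68 × 5.5 = 374 kip·in.
Critical point at (x, y) = (4, 6.75) from centroid. f_tx = M·y/J = 2.998 kip/in; f_ty = M·x/J = 1.777 kip/in.
Resultant f_max = √[f_tx² + (f_v + f_ty)²] = √[2.998² + (2.519 + 1.777)²] = 5.238 kip/in.
Capacity per unit length: r_n/Ω = (1/2.0) × 0.6 × 70 × (0.707 × 0.625) = 9.279 kip/in.
5.238 ≤ 9.279 → adequate.

f_max ≈ 5.24 kip/in; adequate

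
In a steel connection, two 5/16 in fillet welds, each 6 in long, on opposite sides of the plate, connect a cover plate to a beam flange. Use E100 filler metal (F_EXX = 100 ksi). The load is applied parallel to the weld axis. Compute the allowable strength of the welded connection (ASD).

R_n/Ω ≈ 79.5 kips

Effective throat t_e = 0.707 × 0.3125 = 0.2209 in.
Total length L = 12 in; A_we = 0.2209 × 12 = 2.651 in².
F_nw = 0.6 F_EXX = 0.6 × 100 = 60 ksi.
R_n = 60 × 2.651 = 159.1 kips; R_n/Ω = 159.1/2.0 = 79.54 kips.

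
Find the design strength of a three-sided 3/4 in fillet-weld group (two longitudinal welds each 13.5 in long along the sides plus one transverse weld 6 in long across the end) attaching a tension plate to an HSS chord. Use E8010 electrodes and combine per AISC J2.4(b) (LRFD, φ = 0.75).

E80XX → F_EXX = 80 ksi.
t_e = 0.707 × 0.75 = 0.5302 in.
R_nwl = 0.6 × 80 × 0.5302 × 27 = 687.2 kips (longitudinal, 2 welds).
R_nwt = 0.6 × 80 × 0.5302 × 6 = 152.7 kips (transverse, base value).
(i) R_nwl + R_nwt = 839.9 kips; (ii) 0.85 R_nwl + 1.5 R_nwt = 813.2 kips.
R_n = max = 839.9 kips [governs: (i)]; φR_n = 629.9 kips.

φR_n ≈ 630 kips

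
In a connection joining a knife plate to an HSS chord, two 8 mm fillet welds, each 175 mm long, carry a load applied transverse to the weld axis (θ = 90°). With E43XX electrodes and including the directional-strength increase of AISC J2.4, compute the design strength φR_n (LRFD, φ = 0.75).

φR_n ≈ 575 kN

E43XX → F_EXX = 430 MPa.
t_e = 0.707 × 8 = 5.656 mm; A_we = 5.656 × 350 = 1980 mm².
Directional factor: 1.0 + 0.5 sin^1.5(90°) = 1.5.
F_nw = 0.6 × 430 × 1.5 = 387 MPa.
φR_n = 0.75 × 387 × 1980 × 10⁻³ = 574.6 kN.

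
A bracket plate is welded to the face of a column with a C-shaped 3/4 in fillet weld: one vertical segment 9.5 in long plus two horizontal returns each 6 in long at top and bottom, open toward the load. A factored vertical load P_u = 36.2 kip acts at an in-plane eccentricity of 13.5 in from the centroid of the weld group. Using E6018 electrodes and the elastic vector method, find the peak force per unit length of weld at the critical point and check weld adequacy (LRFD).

f_max ≈ 8.6 kip/in; adequate

E60XX → F_EXX = 60 ksi.
Total weld length L_w = 21.5 in. Treat welds as unit-width lines.
Centroid: x̄ = 2×6×3 / 21.5 = 1.674 in from the vertical weld.
Polar moment about centroid: J = I_x + I_y = [9.5³/12 + 2×6×4.75²] + [9.5×1.674² + 2(6³/12 + 6×1.326²)] = 425.9 in³.
Direct shear f_v = P/L_w = 36.2 / 21.5 = 1.684 kip/in (vertical).
Torsion M = P·e = 36.2 × 13.5 = 488.7 kip·in.
Critical point at (x, y) = (4.326, 4.75) from centroid. f_tx = M·y/J = 5.45 kip/in; f_ty = M·x/J = 4.963 kip/in.
Resultant f_max = √[f_tx² + (f_v + f_ty)²] = √[5.45² + (1.684 + 4.963)²] = 8.596 kip/in.
Capacity per unit length: φr_n = 0.75 × 0.6 × 60 × (0.707 × 0.75) = 14.32 kip/in.
8.596 ≤ 14.32 → adequate.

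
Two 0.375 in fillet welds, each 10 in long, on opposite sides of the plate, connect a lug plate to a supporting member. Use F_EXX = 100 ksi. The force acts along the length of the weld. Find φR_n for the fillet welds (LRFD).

φR_n ≈ 239 kip

Effective throat t_e = 0.707 × 0.375 = 0.2651 in.
Total length L = 20 in; A_we = 0.2651 × 20 = 5.303 in².
F_nw = 0.6 F_EXX = 0.6 × 100 = 60 ksi.
φR_n = 0.75 × 60 × 5.303 = 238.6 kip.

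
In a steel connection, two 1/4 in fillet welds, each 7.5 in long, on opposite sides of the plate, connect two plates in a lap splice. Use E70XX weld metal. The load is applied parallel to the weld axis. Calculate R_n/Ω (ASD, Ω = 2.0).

R_n/Ω ≈ 55.7 kips

E70XX → F_EXX = 70 ksi.
Effective throat t_e = 0.707 × 0.25 = 0.1767 in.
Total length L = 15 in; A_we = 0.1767 × 15 = 2.651 in².
F_nw = 0.6 F_EXX = 0.6 × 70 = 42 ksi.
R_n = 42 × 2.651 = 111.4 kips; R_n/Ω = 111.4/2.0 = 55.68 kips.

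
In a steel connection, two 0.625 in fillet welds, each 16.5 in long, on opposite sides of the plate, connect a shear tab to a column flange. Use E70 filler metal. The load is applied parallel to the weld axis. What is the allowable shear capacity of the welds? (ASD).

E70XX → F_EXX = 70 ksi.
Effective throat t_e = 0.707 × 0.625 = 0.4419 in.
Total length L = 33 in; A_we = 0.4419 × 33 = 14.58 in².
F_nw = 0.6 F_EXX = 0.6 × 70 = 42 ksi.
R_n = 42 × 14.58 = 612.4 kip; R_n/Ω = 612.4/2.0 = 306.2 kip.

R_n/Ω ≈ 306 kip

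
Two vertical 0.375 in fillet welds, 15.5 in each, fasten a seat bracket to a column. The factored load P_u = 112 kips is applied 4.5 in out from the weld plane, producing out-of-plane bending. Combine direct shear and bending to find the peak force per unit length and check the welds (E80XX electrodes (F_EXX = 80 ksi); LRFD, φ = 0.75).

f_max ≈ 7.26 kip/in; adequate

L_w = 2 × 15.5 = 31 in; section modulus (unit throat) S = 2 × L²/6 = 80.08 in².
Direct shear f_v = P/L_w = 112/31 = 3.613 kip/in.
Moment M = P × e = 112 × 4.5 = 504 kip·in; bending f_b = M/S = 6.293 kip/in.
f_max = √(f_v² + f_b²) = √(3.613² + 6.293²) = 7.257 kip/in.
φr_n = 0.75 × 0.6 × 80 × (0.707 × 0.375) = 9.544 kip/in → adequate.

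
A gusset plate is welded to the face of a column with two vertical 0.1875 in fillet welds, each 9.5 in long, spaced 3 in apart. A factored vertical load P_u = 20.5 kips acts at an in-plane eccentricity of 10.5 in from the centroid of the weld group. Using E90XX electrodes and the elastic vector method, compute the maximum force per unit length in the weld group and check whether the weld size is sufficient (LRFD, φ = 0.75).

f_max ≈ 6.19 kip/in; NOT adequate

E90XX → F_EXX = 90 ksi.
Total weld length L_w = 19 in. Treat welds as unit-width lines.
Polar moment about centroid: J = 2[d³/12 + d(b/2)²] = 2[9.5³/12 + 9.5×1.5²] = 185.6 in³.
Direct shear f_v = P/L_w = 20.5 / 19 = 1.079 kip/in (vertical).
Torsion M = P·e = 20.5 × 10.5 = 215.25 kip·in.
Critical point at (x, y) = (1.5, 4.75) from centroid. f_tx = M·y/J = 5.507 kip/in; f_ty = M·x/J = 1.739 kip/in.
Resultant f_max = √[f_tx² + (f_v + f_ty)²] = √[5.507² + (1.079 + 1.739)²] = 6.187 kip/in.
Capacity per unit length: φr_n = 0.75 × 0.6 × 90 × (0.707 × 0.1875) = 5.369 kip/in.
6.187 > 5.369 → NOT adequate.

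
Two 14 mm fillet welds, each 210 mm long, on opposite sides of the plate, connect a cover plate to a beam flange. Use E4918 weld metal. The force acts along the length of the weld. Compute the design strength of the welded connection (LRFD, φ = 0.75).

E49XX → F_EXX = 490 MPa.
Effective throat t_e = 0.707 × 14 = 9.898 mm.
Total length L = 420 mm; A_we = 9.898 × 420 = 4157 mm².
F_nw = 0.6 F_EXX = 0.6 × 490 = 294 MPa.
φR_n = 0.75 × 294 × 4157 × 10⁻³ = 916.7 kN.

φR_n ≈ 917 kN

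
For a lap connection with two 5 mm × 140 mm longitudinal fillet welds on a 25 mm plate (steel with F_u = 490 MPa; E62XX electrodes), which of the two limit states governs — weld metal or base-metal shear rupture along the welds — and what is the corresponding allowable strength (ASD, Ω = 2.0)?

R_n/Ω ≈ 184 kN (weld metal governs)

E62XX → F_EXX = 620 MPa.
t_e = 0.707 × 5 = 3.535 mm; L = 280 mm.
Weld metal: R_n/Ω = (1/2.0) × 0.6 × 620 × 3.535 × 280 × 10⁻³ = 184.1 kN.
Base metal (shear rupture): R_n/Ω = (1/2.0) × 0.6 × 490 × 25 × 280 × 10⁻³ = 1029 kN.
Governing: weld metal.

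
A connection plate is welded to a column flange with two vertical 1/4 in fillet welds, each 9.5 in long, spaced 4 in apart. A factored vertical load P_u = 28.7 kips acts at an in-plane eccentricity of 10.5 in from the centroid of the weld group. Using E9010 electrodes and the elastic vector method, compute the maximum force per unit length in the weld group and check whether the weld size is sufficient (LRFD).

E90XX → F_EXX = 90 ksi.
Total weld length L_w = 19 in. Treat welds as unit-width lines.
Polar moment about centroid: J = 2[d³/12 + d(b/2)²] = 2[9.5³/12 + 9.5×2²] = 218.9 in³.
Direct shear f_v = P/L_w = 28.7 / 19 = 1.511 kip/in (vertical).
Torsion M = P·e = 28.7 × 10.5 = 301.35 kip·in.
Critical point at (x, y) = (2, 4.75) from centroid. f_tx = M·y/J = 6.539 kip/in; f_ty = M·x/J = 2.753 kip/in.
Resultant f_max = √[f_tx² + (f_v + f_ty)²] = √[6.539² + (1.511 + 2.753)²] = 7.807 kip/in.
Capacity per unit length: φr_n = 0.75 × 0.6 × 90 × (0.707 × 0.25) = 7.158 kip/in.
7.807 > 7.158 → NOT adequate.

f_max ≈ 7.81 kip/in; NOT adequate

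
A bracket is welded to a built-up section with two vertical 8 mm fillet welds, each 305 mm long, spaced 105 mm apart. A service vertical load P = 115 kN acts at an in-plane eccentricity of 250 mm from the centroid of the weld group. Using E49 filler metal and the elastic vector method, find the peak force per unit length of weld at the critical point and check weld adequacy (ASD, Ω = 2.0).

E49XX → F_EXX = 490 MPa.
Total weld length L_w = 610 mm. Treat welds as unit-width lines.
Polar moment about centroid: J = 2[d³/12 + d(b/2)²] = 2[305³/12 + 305×52.5²] = 6410000 mm³.
Direct shear f_v = P/L_w = 115×10³ / 610 = 188.5 N/mm (vertical).
Torsion M = P·e = 115×10³ × 250 = 28750000 N·mm.
Critical point at (x, y) = (52.5, 152.5) from centroid. f_tx = M·y/J = 684 N/mm; f_ty = M·x/J = 235.5 N/mm.
Resultant f_max = √[f_tx² + (f_v + f_ty)²] = √[684² + (188.5 + 235.5)²] = 804.7 N/mm.
Capacity per unit length: r_n/Ω = (1/2.0) × 0.6 × 490 × (0.707 × 8) = 831.4 N/mm.
804.7 ≤ 831.4 → adequate.

f_max ≈ 805 N/mm; adequate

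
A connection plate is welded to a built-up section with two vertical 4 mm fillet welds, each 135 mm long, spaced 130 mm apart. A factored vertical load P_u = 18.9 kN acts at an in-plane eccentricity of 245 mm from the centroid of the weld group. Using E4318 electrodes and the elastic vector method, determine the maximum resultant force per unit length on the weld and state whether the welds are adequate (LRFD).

E43XX → F_EXX = 430 MPa.
Total weld length L_w = 270 mm. Treat welds as unit-width lines.
Polar moment about centroid: J = 2[d³/12 + d(b/2)²] = 2[135³/12 + 135×65²] = 1551000 mm³.
Direct shear f_v = P/L_w = 18.9×10³ / 270 = 70 N/mm (vertical).
Torsion M = P·e = 18.9×10³ × 245 = 4630500 N·mm.
Critical point at (x, y) = (65, 67.5) from centroid. f_tx = M·y/J = 201.5 N/mm; f_ty = M·x/J = 194.1 N/mm.
Resultant f_max = √[f_tx² + (f_v + f_ty)²] = √[201.5² + (70 + 194.1)²] = 332.2 N/mm.
Capacity per unit length: φr_n = 0.75 × 0.6 × 430 × (0.707 × 4) = 547.2 N/mm.
332.2 ≤ 547.2 → adequate.

f_max ≈ 332 N/mm; adequate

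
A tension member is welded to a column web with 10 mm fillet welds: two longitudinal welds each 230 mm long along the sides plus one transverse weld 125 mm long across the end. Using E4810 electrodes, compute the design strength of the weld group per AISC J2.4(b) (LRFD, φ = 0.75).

φR_n ≈ 893 kN

E48XX → F_EXX = 480 MPa.
t_e = 0.707 × 10 = 7.07 mm.
R_nwl = 0.6 × 480 × 7.07 × 460 × 10⁻³ = 936.6 kN (longitudinal, 2 welds).
R_nwt = 0.6 × 480 × 7.07 × 125 × 10⁻³ = 254.5 kN (transverse, base value).
(i) R_nwl + R_nwt = 1191 kN; (ii) 0.85 R_nwl + 1.5 R_nwt = 1178 kN.
R_n = max = 1191 kN [governs: (i)]; φR_n = 893.4 kN.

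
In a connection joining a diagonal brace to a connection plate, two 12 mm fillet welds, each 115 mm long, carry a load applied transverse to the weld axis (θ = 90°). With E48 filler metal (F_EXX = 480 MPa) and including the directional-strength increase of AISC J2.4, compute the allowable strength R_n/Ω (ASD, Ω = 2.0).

R_n/Ω ≈ 421 kN

t_e = 0.707 × 12 = 8.484 mm; A_we = 8.484 × 230 = 1951 mm².
Directional factor: 1.0 + 0.5 sin^1.5(90°) = 1.5.
F_nw = 0.6 × 480 × 1.5 = 432 MPa.
R_n/Ω = (432 × 1951) / 2.0 × 10⁻³ = 421.5 kN.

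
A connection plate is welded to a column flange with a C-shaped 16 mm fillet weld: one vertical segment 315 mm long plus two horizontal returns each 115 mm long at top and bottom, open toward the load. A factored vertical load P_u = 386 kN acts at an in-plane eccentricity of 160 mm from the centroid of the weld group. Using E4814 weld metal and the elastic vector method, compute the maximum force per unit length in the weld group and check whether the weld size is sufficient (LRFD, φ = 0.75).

f_max ≈ 1710 N/mm; adequate

E48XX → F_EXX = 480 MPa.
Total weld length L_w = 545 mm. Treat welds as unit-width lines.
Centroid: x̄ = 2×115×57.5 / 545 = 24.27 mm from the vertical weld.
Polar moment about centroid: J = I_x + I_y = [315³/12 + 2×115×157.5²] + [315×24.27² + 2(115³/12 + 115×33.23²)] = 9003000 mm³.
Direct shear f_v = P/L_w = 386×10³ / 545 = 708.3 N/mm (vertical).
Torsion M = P·e = 386×10³ × 160 = 61760000 N·mm.
Critical point at (x, y) = (90.73, 157.5) from centroid. f_tx = M·y/J = 1080 N/mm; f_ty = M·x/J = 622.4 N/mm.
Resultant f_max = √[f_tx² + (f_v + f_ty)²] = √[1080² + (708.3 + 622.4)²] = 1714 N/mm.
Capacity per unit length: φr_n = 0.75 × 0.6 × 480 × (0.707 × 16) = 2443 N/mm.
1714 ≤ 2443 → adequate.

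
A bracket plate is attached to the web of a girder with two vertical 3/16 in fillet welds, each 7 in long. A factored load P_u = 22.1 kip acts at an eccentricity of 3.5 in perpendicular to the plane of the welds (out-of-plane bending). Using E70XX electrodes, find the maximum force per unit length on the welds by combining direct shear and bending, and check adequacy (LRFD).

E70XX → F_EXX = 70 ksi.
L_w = 2 × 7 = 14 in; section modulus (unit throat) S = 2 × L²/6 = 16.33 in².
Direct shear f_v = P/L_w = 22.1/14 = 1.579 kip/in.
Moment M = P × e = 22.1 × 3.5 = 77.35 kip·in; bending f_b = M/S = 4.736 kip/in.
f_max = √(f_v² + f_b²) = √(1.579² + 4.736²) = 4.992 kip/in.
φr_n = 0.75 × 0.6 × 70 × (0.707 × 0.1875) = 4.176 kip/in → NOT adequate.

f_max ≈ 4.99 kip/in; NOT adequate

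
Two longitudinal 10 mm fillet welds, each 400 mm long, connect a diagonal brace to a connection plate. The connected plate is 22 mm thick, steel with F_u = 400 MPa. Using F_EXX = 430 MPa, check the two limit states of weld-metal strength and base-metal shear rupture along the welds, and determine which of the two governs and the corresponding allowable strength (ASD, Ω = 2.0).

t_e = 0.707 × 10 = 7.07 mm; L = 800 mm.
Weld metal: R_n/Ω = (1/2.0) × 0.6 × 430 × 7.07 × 800 × 10⁻³ = 729.6 kN.
Base metal (shear rupture): R_n/Ω = (1/2.0) × 0.6 × 400 × 22 × 800 × 10⁻³ = 2112 kN.
Governing: weld metal.

R_n/Ω ≈ 730 kN (weld metal governs)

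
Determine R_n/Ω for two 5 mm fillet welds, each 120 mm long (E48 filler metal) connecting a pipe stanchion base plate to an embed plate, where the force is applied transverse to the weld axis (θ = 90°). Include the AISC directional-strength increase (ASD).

R_n/Ω ≈ 183 kN

E48XX → F_EXX = 480 MPa.
t_e = 0.707 × 5 = 3.535 mm; A_we = 3.535 × 240 = 848.4 mm².
Directional factor: 1.0 + 0.5 sin^1.5(90°) = 1.5.
F_nw = 0.6 × 480 × 1.5 = 432 MPa.
R_n/Ω = (432 × 848.4) / 2.0 × 10⁻³ = 183.3 kN.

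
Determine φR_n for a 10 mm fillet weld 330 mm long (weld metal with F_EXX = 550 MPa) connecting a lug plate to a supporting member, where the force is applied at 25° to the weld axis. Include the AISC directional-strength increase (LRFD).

t_e = 0.707 × 10 = 7.07 mm; A_we = 7.07 × 330 = 2333 mm².
Directional factor: 1.0 + 0.5 sin^1.5(25°) = 1.137.
F_nw = 0.6 × 550 × 1.137 = 375.3 MPa.
φR_n = 0.75 × 375.3 × 2333 × 10⁻³ = 656.8 kN.

φR_n ≈ 657 kN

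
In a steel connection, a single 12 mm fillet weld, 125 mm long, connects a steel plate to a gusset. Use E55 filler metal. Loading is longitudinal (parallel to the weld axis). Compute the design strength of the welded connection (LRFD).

E55XX → F_EXX = 550 MPa.
Effective throat t_e = 0.707 × 12 = 8.484 mm.
Total length L = 125 mm; A_we = 8.484 × 125 = 1060 mm².
F_nw = 0.6 F_EXX = 0.6 × 550 = 330 MPa.
φR_n = 0.75 × 330 × 1060 × 10⁻³ = 262.5 kN.

φR_n ≈ 262 kN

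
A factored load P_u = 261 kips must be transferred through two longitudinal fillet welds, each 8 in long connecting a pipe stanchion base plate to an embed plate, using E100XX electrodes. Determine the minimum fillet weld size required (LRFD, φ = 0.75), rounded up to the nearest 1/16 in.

E100XX → F_EXX = 100 ksi.
Total weld length L = 16 in.
Required throat t_e = P_u / (φ × 0.6 F_EXX × L) = 261 / (0.75 × 0.6 × 100 × 16) = 0.3625 in.
Required leg w = t_e / 0.707 = 0.5127 in → use 9/16 in.

w = 9/16 in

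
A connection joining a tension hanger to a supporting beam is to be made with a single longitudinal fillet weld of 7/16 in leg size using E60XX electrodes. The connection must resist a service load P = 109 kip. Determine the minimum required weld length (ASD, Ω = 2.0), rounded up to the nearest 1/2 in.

L = 20 in

E60XX → F_EXX = 60 ksi.
Throat t_e = 0.707 × 0.4375 = 0.3093 in.
r_n/Ω = (0.6 × 60 × 0.3093) / 2.0 = 5.568 kip/in.
L_req = P / (r_n/Ω) = 109 / 5.568 = 19.58 in total.
Round up → use L = 20 in.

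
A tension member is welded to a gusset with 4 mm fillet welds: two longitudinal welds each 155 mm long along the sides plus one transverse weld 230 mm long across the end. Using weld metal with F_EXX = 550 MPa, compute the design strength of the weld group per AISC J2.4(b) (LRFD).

t_e = 0.707 × 4 = 2.828 mm.
R_nwl = 0.6 × 550 × 2.828 × 310 × 10⁻³ = 289.3 kN (longitudinal, 2 welds).
R_nwt = 0.6 × 550 × 2.828 × 230 × 10⁻³ = 214.6 kN (transverse, base value).
(i) R_nwl + R_nwt = 503.9 kN; (ii) 0.85 R_nwl + 1.5 R_nwt = 567.9 kN.
R_n = max = 567.9 kN [governs: (ii)]; φR_n = 425.9 kN.

φR_n ≈ 426 kN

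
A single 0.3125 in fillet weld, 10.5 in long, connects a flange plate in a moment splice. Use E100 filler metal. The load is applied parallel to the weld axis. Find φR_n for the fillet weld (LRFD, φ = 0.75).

E100XX → F_EXX = 100 ksi.
Effective throat t_e = 0.707 × 0.3125 = 0.2209 in.
Total length L = 10.5 in; A_we = 0.2209 × 10.5 = 2.32 in².
F_nw = 0.6 F_EXX = 0.6 × 100 = 60 ksi.
φR_n = 0.75 × 60 × 2.32 = 104.4 kips.

φR_n ≈ 104 kips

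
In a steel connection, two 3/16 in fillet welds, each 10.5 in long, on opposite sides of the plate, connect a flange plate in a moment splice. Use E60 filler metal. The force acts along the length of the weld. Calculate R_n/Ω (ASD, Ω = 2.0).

E60XX → F_EXX = 60 ksi.
Effective throat t_e = 0.707 × 0.1875 = 0.1326 in.
Total length L = 21 in; A_we = 0.1326 × 21 = 2.784 in².
F_nw = 0.6 F_EXX = 0.6 × 60 = 36 ksi.
R_n = 36 × 2.784 = 100.2 kips; R_n/Ω = 100.2/2.0 = 50.11 kips.

R_n/Ω ≈ 50.1 kips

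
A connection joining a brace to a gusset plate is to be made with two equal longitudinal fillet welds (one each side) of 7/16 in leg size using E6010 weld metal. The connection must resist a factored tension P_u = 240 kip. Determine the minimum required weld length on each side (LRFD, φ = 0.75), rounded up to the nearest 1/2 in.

L = 14.5 in on each side

E60XX → F_EXX = 60 ksi.
Throat t_e = 0.707 × 0.4375 = 0.3093 in.
φr_n = 0.75 × 0.6 × 60 × 0.3093 = 8.351 kip/in.
L_req = P_u / φr_n = 240 / 8.351 = 28.74 in total.
Per side: 28.74 / 2 = 14.37 in.
Round up → use L = 14.5 in on each side.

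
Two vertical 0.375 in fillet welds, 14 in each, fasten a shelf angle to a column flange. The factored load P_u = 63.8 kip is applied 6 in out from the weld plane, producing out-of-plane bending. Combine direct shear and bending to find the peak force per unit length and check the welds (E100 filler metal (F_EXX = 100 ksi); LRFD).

L_w = 2 × 14 = 28 in; section modulus (unit throat) S = 2 × L²/6 = 65.33 in².
Direct shear f_v = P/L_w = 63.8/28 = 2.279 kip/in.
Moment M = P × e = 63.8 × 6 = 382.8 kip·in; bending f_b = M/S = 5.859 kip/in.
f_max = √(f_v² + f_b²) = √(2.279² + 5.859²) = 6.287 kip/in.
φr_n = 0.75 × 0.6 × 100 × (0.707 × 0.375) = 11.93 kip/in → adequate.

f_max ≈ 6.29 kip/in; adequate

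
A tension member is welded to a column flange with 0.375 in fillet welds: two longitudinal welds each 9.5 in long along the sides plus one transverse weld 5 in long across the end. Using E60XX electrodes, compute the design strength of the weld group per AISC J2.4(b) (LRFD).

E60XX → F_EXX = 60 ksi.
t_e = 0.707 × 0.375 = 0.2651 in.
R_nwl = 0.6 × 60 × 0.2651 × 19 = 181.3 kips (longitudinal, 2 welds).
R_nwt = 0.6 × 60 × 0.2651 × 5 = 47.72 kips (transverse, base value).
(i) R_nwl + R_nwt = 229.1 kips; (ii) 0.85 R_nwl + 1.5 R_nwt = 225.7 kips.
R_n = max = 229.1 kips [governs: (i)]; φR_n = 171.8 kips.

φR_n ≈ 172 kips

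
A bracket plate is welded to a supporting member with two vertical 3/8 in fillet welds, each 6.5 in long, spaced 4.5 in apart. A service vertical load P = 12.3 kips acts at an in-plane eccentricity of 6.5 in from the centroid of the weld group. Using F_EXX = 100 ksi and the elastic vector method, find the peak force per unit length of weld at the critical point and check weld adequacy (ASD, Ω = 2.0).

f_max ≈ 3.46 kip/in; adequate

Total weld length L_w = 13 in. Treat welds as unit-width lines.
Polar moment about centroid: J = 2[d³/12 + d(b/2)²] = 2[6.5³/12 + 6.5×2.25²] = 111.6 in³.
Direct shear f_v = P/L_w = 12.3 / 13 = 0.9462 kip/in (vertical).
Torsion M = P·e = 12.3 × 6.5 = 79.95 kip·in.
Critical point at (x, y) = (2.25, 3.25) from centroid. f_tx = M·y/J = 2.329 kip/in; f_ty = M·x/J = 1.612 kip/in.
Resultant f_max = √[f_tx² + (f_v + f_ty)²] = √[2.329² + (0.9462 + 1.612)²] = 3.459 kip/in.
Capacity per unit length: r_n/Ω = (1/2.0) × 0.6 × 100 × (0.707 × 0.375) = 7.954 kip/in.
3.459 ≤ 7.954 → adequate.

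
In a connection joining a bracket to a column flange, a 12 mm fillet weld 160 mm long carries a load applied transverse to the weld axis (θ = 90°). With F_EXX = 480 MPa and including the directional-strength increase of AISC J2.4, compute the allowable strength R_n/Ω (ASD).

R_n/Ω ≈ 293 kN

t_e = 0.707 × 12 = 8.484 mm; A_we = 8.484 × 160 = 1357 mm².
Directional factor: 1.0 + 0.5 sin^1.5(90°) = 1.5.
F_nw = 0.6 × 480 × 1.5 = 432 MPa.
R_n/Ω = (432 × 1357) / 2.0 × 10⁻³ = 293.2 kN.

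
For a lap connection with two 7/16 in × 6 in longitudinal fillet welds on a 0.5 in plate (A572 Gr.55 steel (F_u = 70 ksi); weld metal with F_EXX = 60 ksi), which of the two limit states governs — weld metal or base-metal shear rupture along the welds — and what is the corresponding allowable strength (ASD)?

R_n/Ω ≈ 66.8 kip (weld metal governs)

t_e = 0.707 × 0.4375 = 0.3093 in; L = 12 in.
Weld metal: R_n/Ω = (1/2.0) × 0.6 × 60 × 0.3093 × 12 = 66.81 kip.
Base metal (shear rupture): R_n/Ω = (1/2.0) × 0.6 × 70 × 0.5 × 12 = 126 kip.
Governing: weld metal.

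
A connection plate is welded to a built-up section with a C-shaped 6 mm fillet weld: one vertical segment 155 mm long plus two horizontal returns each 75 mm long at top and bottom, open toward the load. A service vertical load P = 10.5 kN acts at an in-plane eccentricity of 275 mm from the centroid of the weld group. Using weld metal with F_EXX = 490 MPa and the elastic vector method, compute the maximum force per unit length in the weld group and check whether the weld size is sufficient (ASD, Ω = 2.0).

Total weld length L_w = 305 mm. Treat welds as unit-width lines.
Centroid: x̄ = 2×75×37.5 / 305 = 18.44 mm from the vertical weld.
Polar moment about centroid: J = I_x + I_y = [155³/12 + 2×75×77.5²] + [155×18.44² + 2(75³/12 + 75×19.06²)] = 1389000 mm³.
Direct shear f_v = P/L_w = 10.5×10³ / 305 = 34.43 N/mm (vertical).
Torsion M = P·e = 10.5×10³ × 275 = 2887500 N·mm.
Critical point at (x, y) = (56.56, 77.5) from centroid. f_tx = M·y/J = 161.1 N/mm; f_ty = M·x/J = 117.6 N/mm.
Resultant f_max = √[f_tx² + (f_v + f_ty)²] = √[161.1² + (34.43 + 117.6)²] = 221.5 N/mm.
Capacity per unit length: r_n/Ω = (1/2.0) × 0.6 × 490 × (0.707 × 6) = 623.6 N/mm.
221.5 ≤ 623.6 → adequate.

f_max ≈ 222 N/mm; adequate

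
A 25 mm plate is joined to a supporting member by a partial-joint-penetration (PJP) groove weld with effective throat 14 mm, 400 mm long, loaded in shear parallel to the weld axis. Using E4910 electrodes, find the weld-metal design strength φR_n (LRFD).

φR_n ≈ 1230 kN

E49XX → F_EXX = 490 MPa.
Effective throat (given) t_e = 14 mm.
A_we = 14 × 400 = 5600 mm².
F_nw = 0.6 F_EXX = 294 MPa.
φR_n = 0.75 × 294 × 5600 × 10⁻³ = 1235 kN.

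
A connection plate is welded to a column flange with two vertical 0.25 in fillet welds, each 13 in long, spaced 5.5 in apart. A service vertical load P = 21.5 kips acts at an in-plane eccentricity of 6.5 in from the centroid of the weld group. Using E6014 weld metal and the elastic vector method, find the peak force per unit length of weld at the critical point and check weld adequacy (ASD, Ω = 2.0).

f_max ≈ 2.21 kip/in; adequate

E60XX → F_EXX = 60 ksi.
Total weld length L_w = 26 in. Treat welds as unit-width lines.
Polar moment about centroid: J = 2[d³/12 + d(b/2)²] = 2[13³/12 + 13×2.75²] = 562.8 in³.
Direct shear f_v = P/L_w = 21.5 / 26 = 0.8269 kip/in (vertical).
Torsion M = P·e = 21.5 × 6.5 = 139.75 kip·in.
Critical point at (x, y) = (2.75, 6.5) from centroid. f_tx = M·y/J = 1.614 kip/in; f_ty = M·x/J = 0.6829 kip/in.
Resultant f_max = √[f_tx² + (f_v + f_ty)²] = √[1.614² + (0.8269 + 0.6829)²] = 2.21 kip/in.
Capacity per unit length: r_n/Ω = (1/2.0) × 0.6 × 60 × (0.707 × 0.25) = 3.181 kip/in.
2.21 ≤ 3.181 → adequate.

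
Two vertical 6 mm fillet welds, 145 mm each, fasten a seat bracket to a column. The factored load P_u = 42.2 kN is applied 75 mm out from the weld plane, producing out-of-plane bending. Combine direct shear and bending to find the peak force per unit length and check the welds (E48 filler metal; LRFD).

E48XX → F_EXX = 480 MPa.
L_w = 2 × 145 = 290 mm; section modulus (unit throat) S = 2 × L²/6 = 7008 mm².
Direct shear f_v = P/L_w = 42.2×10³/290 = 145.5 N/mm.
Moment M = P × e = 42.2×10³ × 75 = 3165000 N·mm; bending f_b = M/S = 451.6 N/mm.
f_max = √(f_v² + f_b²) = √(145.5² + 451.6²) = 474.5 N/mm.
φr_n = 0.75 × 0.6 × 480 × (0.707 × 6) = 916.3 N/mm → adequate.

f_max ≈ 474 N/mm; adequate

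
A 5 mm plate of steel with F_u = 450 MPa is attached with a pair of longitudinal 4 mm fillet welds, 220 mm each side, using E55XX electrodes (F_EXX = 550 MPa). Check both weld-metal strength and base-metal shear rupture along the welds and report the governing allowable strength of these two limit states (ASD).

t_e = 0.707 × 4 = 2.828 mm; L = 440 mm.
Weld metal: R_n/Ω = (1/2.0) × 0.6 × 550 × 2.828 × 440 × 10⁻³ = 205.3 kN.
Base metal (shear rupture): R_n/Ω = (1/2.0) × 0.6 × 450 × 5 × 440 × 10⁻³ = 297 kN.
Governing: weld metal.

R_n/Ω ≈ 205 kN (weld metal governs)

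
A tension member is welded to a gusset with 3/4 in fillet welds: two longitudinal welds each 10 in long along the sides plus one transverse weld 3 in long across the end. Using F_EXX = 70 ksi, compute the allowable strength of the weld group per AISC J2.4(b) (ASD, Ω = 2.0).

R_n/Ω ≈ 256 kip

t_e = 0.707 × 0.75 = 0.5302 in.
R_nwl = 0.6 × 70 × 0.5302 × 20 = 445.4 kip (longitudinal, 2 welds).
R_nwt = 0.6 × 70 × 0.5302 × 3 = 66.81 kip (transverse, base value).
(i) R_nwl + R_nwt = 512.2 kip; (ii) 0.85 R_nwl + 1.5 R_nwt = 478.8 kip.
R_n = max = 512.2 kip [governs: (i)]; R_n/Ω = 256.1 kip.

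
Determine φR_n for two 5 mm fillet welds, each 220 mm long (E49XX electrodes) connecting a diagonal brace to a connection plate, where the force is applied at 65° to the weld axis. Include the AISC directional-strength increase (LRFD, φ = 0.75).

E49XX → F_EXX = 490 MPa.
t_e = 0.707 × 5 = 3.535 mm; A_we = 3.535 × 440 = 1555 mm².
Directional factor: 1.0 + 0.5 sin^1.5(65°) = 1.431.
F_nw = 0.6 × 490 × 1.431 = 420.8 MPa.
φR_n = 0.75 × 420.8 × 1555 × 10⁻³ = 490.9 kN.

φR_n ≈ 491 kN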